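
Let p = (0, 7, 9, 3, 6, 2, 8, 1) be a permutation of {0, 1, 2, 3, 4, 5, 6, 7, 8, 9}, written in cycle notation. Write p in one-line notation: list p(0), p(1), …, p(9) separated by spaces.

Reading each image from the cycles: 0→7, 1→0, 2→8, 3→6, 4→4, 5→5, 6→2, 7→9, 8→1, 9→3.
Listing these in domain order gives 7 0 8 6 4 5 2 9 1 3.

7 0 8 6 4 5 2 9 1 3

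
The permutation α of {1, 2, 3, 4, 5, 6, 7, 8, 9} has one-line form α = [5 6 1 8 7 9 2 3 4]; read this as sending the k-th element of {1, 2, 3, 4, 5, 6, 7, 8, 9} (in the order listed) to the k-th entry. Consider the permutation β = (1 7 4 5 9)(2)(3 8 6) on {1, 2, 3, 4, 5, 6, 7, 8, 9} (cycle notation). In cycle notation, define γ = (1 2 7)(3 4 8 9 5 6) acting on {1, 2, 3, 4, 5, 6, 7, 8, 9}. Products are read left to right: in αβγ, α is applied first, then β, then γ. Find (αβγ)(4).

3

(αβγ)(4) = γ(β(α(4))). α(4) = 8, then β(8) = 6, then γ(6) = 3, so the result is 3.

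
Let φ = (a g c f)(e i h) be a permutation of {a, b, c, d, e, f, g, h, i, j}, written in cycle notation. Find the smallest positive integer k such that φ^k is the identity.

12

The cycle type of φ is (4, 3, 1, 1, 1).
The order of φ is the least common multiple of its cycle lengths: lcm(4, 3) = 12.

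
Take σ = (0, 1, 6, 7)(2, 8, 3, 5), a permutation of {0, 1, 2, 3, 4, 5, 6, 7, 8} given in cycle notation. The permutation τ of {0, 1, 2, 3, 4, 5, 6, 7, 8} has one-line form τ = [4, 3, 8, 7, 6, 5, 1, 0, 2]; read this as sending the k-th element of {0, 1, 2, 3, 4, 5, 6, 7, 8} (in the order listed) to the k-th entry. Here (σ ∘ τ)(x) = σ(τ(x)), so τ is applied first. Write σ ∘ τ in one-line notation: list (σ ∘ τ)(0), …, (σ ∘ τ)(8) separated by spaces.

(σ ∘ τ)(x) = σ(τ(x)). Computing each image: σ(τ(0)) = σ(4) = 4, σ(τ(1)) = σ(3) = 5, σ(τ(2)) = σ(8) = 3, σ(τ(3)) = σ(7) = 0, σ(τ(4)) = σ(6) = 7, σ(τ(5)) = σ(5) = 2, σ(τ(6)) = σ(1) = 6, σ(τ(7)) = σ(0) = 1, σ(τ(8)) = σ(2) = 8.
Hence σ ∘ τ = [4 5 3 0 7 2 6 1 8].

4 5 3 0 7 2 6 1 8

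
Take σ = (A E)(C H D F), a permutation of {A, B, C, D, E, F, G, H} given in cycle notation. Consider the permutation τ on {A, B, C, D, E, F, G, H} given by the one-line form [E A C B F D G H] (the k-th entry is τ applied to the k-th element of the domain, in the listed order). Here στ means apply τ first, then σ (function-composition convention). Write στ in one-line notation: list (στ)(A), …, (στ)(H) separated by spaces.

For each element, apply τ then σ: A → E → A; B → A → E; C → C → H; D → B → B; E → F → C; F → D → F; G → G → G; H → H → D.
Collecting the images, στ = [A E H B C F G D].

A E H B C F G D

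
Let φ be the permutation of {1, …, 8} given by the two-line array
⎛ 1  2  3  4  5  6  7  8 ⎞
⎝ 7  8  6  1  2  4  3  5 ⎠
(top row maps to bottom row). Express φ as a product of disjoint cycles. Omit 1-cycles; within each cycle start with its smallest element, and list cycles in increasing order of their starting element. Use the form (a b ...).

Iterating φ from 1 gives 1 → 7 → 3 → 6 → 4 → 1; that is the 5-cycle (1 7 3 6 4).
Repeating from the next unused element and collecting all non-trivial cycles gives (1 7 3 6 4)(2 8 5).

(1 7 3 6 4)(2 8 5)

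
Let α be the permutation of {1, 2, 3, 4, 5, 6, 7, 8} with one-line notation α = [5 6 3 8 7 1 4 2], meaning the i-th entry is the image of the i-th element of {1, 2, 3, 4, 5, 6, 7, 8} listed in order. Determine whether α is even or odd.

In disjoint-cycle form the cycle lengths are 7, 1.
A cycle of length ℓ contributes ℓ−1 transpositions, so α is a product of 6 transpositions — even.

even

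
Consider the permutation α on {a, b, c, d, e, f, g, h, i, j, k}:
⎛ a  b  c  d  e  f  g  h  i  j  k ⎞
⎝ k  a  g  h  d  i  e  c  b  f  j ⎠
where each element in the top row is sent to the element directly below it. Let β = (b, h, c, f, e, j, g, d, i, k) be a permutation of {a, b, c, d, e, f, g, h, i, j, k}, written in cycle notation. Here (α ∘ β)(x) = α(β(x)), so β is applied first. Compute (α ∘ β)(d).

b

β(d) = i, then α(i) = b; composing gives (α ∘ β)(d) = b.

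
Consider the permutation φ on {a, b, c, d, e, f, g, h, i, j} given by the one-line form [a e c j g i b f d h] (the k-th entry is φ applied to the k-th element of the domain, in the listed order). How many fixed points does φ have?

2

The fixed points (elements with φ(x) = x) are {a, c}, so there are 2.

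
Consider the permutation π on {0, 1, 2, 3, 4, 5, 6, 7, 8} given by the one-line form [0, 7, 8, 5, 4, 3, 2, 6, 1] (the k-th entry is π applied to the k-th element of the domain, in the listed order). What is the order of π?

Decomposing into disjoint cycles gives cycle lengths 5, 2, 1, 1.
The order is lcm(5, 2) = 10.

10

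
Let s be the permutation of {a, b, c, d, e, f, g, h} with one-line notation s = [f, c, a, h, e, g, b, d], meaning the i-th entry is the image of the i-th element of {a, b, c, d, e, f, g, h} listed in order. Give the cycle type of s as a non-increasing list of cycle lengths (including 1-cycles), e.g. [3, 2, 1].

The disjoint cycles are (a f g b c)(d h)(e), with lengths 5, 2, 1 in non-increasing order.

[5, 2, 1]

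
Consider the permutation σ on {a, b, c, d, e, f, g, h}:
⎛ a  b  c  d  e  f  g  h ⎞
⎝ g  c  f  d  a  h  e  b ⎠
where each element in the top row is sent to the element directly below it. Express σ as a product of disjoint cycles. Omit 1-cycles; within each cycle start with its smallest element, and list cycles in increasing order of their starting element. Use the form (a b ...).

(a g e)(b c f h)

From a: a → g → e → a, closing the cycle (a g e).
Repeating from the next unused element and collecting all non-trivial cycles gives (a g e)(b c f h).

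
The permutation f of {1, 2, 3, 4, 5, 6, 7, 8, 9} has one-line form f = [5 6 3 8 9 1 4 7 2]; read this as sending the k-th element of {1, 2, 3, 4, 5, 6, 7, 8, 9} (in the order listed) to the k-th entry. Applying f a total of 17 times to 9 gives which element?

6

Tracing 9 → 2 → … returns to 9 after 5 steps, so 9 lies in a 5-cycle (1 5 9 2 6).
Since the cycle has length 5, f^17 acts on it the same as f^2 (17 mod 5 = 2).
Advancing 2 steps from 9: 9 → 2 → 6.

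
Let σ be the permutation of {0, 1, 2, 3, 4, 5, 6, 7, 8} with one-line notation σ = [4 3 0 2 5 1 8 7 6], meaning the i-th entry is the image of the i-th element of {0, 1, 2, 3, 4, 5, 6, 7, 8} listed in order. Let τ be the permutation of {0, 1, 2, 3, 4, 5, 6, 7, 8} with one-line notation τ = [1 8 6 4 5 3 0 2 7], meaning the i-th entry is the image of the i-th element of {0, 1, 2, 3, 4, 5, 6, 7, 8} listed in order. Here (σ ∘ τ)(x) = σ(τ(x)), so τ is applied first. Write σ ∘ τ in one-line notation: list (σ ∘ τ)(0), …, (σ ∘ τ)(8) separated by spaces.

(σ ∘ τ)(x) = σ(τ(x)). Computing each image: σ(τ(0)) = σ(1) = 3, σ(τ(1)) = σ(8) = 6, σ(τ(2)) = σ(6) = 8, σ(τ(3)) = σ(4) = 5, σ(τ(4)) = σ(5) = 1, σ(τ(5)) = σ(3) = 2, σ(τ(6)) = σ(0) = 4, σ(τ(7)) = σ(2) = 0, σ(τ(8)) = σ(7) = 7.
Hence σ ∘ τ = [3 6 8 5 1 2 4 0 7].

3 6 8 5 1 2 4 0 7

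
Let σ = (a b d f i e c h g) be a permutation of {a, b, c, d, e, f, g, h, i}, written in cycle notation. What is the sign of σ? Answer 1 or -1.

The cycle lengths are 9.
A cycle of length ℓ contributes ℓ−1 transpositions, so σ is a product of 8 transpositions — even.

1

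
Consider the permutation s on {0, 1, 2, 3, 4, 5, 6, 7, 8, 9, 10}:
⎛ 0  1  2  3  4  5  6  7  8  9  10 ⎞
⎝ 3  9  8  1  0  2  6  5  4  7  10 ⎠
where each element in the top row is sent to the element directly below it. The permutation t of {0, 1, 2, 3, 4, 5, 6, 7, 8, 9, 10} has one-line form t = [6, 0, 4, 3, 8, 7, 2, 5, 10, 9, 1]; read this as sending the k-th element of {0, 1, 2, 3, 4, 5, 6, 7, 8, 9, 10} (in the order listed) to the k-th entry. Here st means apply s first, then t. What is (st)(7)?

7

(st)(7) = t(s(7)). s(7) = 5, then t(5) = 7. So (st)(7) = 7.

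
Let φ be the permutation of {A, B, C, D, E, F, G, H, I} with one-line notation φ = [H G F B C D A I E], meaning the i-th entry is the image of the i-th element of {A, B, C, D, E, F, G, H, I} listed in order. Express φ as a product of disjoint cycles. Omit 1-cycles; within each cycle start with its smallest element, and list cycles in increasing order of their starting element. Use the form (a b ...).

(A H I E C F D B G)

Iterating φ from A gives A → H → I → E → C → F → D → B → G → A; that is the 9-cycle (A H I E C F D B G).
Repeating from the next unused element and collecting all non-trivial cycles gives (A H I E C F D B G).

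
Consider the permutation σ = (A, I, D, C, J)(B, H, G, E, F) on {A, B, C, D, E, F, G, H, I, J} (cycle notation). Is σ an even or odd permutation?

The cycle lengths are 5, 5.
A cycle of length ℓ contributes ℓ−1 transpositions, so σ is a product of 4 + 4 = 8 transpositions — even.

even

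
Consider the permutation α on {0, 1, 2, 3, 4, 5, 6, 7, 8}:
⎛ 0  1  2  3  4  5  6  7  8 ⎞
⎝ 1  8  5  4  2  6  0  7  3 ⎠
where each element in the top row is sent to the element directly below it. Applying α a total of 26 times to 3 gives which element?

Tracing 3 → 4 → … returns to 3 after 8 steps, so 3 lies in an 8-cycle (0, 1, 8, 3, 4, 2, 5, 6).
Since the cycle has length 8, α^26 acts on it the same as α^2 (26 mod 8 = 2).
Advancing 2 steps from 3: 3 → 4 → 2.

2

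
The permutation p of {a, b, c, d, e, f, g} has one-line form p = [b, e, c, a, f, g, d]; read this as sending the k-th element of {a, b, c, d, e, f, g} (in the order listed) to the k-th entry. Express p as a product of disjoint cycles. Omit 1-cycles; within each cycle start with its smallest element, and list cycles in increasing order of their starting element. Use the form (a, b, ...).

(a, b, e, f, g, d)

Iterating p from a gives a → b → e → f → g → d → a; that is the 6-cycle (a, b, e, f, g, d).
Repeating from the next unused element and collecting all non-trivial cycles gives (a, b, e, f, g, d).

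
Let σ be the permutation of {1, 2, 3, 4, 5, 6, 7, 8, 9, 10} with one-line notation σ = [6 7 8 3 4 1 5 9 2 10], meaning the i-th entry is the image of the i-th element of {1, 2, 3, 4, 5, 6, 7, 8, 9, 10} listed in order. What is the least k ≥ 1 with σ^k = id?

14

Decomposing into disjoint cycles gives cycle lengths 7, 2, 1.
The order is lcm(7, 2) = 14.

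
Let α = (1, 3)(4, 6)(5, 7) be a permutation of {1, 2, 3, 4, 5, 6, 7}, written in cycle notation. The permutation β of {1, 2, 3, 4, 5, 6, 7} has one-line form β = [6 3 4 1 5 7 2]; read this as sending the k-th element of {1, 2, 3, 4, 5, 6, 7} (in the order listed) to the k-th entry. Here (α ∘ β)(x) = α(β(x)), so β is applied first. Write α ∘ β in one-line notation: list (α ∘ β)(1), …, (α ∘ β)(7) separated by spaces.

(α ∘ β)(x) = α(β(x)). Computing each image: α(β(1)) = α(6) = 4, α(β(2)) = α(3) = 1, α(β(3)) = α(4) = 6, α(β(4)) = α(1) = 3, α(β(5)) = α(5) = 7, α(β(6)) = α(7) = 5, α(β(7)) = α(2) = 2.
Hence α ∘ β = [4 1 6 3 7 5 2].

4 1 6 3 7 5 2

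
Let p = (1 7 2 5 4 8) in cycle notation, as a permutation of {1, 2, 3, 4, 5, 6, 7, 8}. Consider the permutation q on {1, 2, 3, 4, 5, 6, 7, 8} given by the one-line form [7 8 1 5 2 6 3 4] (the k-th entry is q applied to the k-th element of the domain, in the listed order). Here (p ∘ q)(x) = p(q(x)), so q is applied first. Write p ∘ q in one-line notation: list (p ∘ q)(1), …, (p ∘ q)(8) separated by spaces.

Chase each element through q then p: 1 → 7 → 2; 2 → 8 → 1; 3 → 1 → 7; 4 → 5 → 4; 5 → 2 → 5; 6 → 6 → 6; 7 → 3 → 3; 8 → 4 → 8.
So p ∘ q in one-line form is 2 1 7 4 5 6 3 8.

2 1 7 4 5 6 3 8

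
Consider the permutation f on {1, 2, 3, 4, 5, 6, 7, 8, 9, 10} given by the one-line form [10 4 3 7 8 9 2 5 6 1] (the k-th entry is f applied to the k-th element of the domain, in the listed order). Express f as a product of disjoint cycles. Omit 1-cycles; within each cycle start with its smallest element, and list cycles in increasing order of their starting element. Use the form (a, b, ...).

Iterating f from 1 gives 1 → 10 → 1; that is the 2-cycle (1, 10).
Repeating from the next unused element and collecting all non-trivial cycles gives (1, 10)(2, 4, 7)(5, 8)(6, 9).

(1, 10)(2, 4, 7)(5, 8)(6, 9)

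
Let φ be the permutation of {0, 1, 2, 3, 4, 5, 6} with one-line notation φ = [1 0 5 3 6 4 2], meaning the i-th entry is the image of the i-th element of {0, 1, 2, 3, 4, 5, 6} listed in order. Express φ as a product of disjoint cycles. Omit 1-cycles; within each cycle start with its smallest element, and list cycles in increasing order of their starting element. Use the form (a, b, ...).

Iterating φ from 0 gives 0 → 1 → 0; that is the 2-cycle (0, 1).
Repeating from the next unused element and collecting all non-trivial cycles gives (0, 1)(2, 5, 4, 6).

(0, 1)(2, 5, 4, 6)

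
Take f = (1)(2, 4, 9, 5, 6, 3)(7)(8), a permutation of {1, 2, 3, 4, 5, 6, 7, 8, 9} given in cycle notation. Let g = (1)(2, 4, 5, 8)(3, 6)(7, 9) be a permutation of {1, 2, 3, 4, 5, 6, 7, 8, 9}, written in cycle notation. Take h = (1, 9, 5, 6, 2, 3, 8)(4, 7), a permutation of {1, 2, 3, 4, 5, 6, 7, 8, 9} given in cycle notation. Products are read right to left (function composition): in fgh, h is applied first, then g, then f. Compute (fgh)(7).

6

Apply the permutations in order: h(7) = 4, then g(4) = 5, then f(5) = 6. So (fgh)(7) = 6.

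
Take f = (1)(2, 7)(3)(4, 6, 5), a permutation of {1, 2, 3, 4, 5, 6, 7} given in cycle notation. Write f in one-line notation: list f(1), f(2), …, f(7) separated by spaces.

1 7 3 6 4 5 2

Reading each image from the cycles: 1→1, 2→7, 3→3, 4→6, 5→4, 6→5, 7→2.
Listing these in domain order gives 1 7 3 6 4 5 2.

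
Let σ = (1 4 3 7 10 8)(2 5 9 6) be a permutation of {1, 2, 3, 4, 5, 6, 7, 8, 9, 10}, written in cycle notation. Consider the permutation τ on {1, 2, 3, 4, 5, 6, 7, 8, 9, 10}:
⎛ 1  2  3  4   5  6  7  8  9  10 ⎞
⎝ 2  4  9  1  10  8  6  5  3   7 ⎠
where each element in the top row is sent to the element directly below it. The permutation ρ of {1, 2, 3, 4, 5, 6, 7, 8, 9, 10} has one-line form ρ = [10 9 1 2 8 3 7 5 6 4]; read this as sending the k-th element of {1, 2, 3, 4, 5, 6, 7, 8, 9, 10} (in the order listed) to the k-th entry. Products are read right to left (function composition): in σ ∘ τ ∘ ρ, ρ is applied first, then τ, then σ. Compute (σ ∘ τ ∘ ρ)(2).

Apply the permutations in order: ρ(2) = 9, then τ(9) = 3, then σ(3) = 7. So (σ ∘ τ ∘ ρ)(2) = 7.

7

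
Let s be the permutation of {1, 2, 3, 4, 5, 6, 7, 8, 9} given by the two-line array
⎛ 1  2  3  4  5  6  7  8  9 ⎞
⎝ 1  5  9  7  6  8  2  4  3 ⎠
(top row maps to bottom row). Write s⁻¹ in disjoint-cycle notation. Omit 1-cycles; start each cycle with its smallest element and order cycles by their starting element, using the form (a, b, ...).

The cycle decomposition of s is (2, 5, 6, 8, 4, 7)(3, 9).
The inverse reverses every cycle; in canonical form, s⁻¹ = (2, 7, 4, 8, 6, 5)(3, 9).

(2, 7, 4, 8, 6, 5)(3, 9)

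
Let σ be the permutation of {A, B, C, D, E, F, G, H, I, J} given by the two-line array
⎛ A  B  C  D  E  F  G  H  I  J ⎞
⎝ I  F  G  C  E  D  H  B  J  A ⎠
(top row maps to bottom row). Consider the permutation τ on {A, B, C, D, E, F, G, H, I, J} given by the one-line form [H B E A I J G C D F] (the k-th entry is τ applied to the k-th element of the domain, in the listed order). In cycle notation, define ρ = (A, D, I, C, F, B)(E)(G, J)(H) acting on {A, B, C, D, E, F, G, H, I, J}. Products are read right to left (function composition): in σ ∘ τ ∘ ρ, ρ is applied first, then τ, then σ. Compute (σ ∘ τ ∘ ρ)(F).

Chase F: ρ(F) = B; τ(B) = B; σ(B) = F. Hence (σ ∘ τ ∘ ρ)(F) = F.

F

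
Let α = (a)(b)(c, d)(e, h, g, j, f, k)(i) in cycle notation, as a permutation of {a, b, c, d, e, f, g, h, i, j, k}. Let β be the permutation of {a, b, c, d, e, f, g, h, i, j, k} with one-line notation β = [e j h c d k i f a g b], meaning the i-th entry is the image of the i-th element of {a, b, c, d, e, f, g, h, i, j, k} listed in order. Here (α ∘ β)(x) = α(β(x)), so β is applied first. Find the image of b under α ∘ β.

β(b) = j, then α(j) = f; composing gives (α ∘ β)(b) = f.

f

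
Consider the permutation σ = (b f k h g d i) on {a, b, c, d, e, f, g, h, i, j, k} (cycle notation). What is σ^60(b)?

b lies in the 7-cycle (b f k h g d i).
On a 7-cycle, σ^7 is the identity, so σ^60 = σ^4 there (60 ≡ 4 mod 7).
Advancing 4 steps from b: b → f → k → h → g.

g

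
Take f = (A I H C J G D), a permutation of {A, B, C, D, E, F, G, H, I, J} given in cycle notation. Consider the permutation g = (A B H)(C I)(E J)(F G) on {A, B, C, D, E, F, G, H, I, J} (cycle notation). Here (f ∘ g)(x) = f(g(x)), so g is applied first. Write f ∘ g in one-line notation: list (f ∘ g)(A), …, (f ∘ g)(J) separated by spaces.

B C H A G D F I J E

Chase each element through g then f: A → B → B; B → H → C; C → I → H; D → D → A; E → J → G; F → G → D; G → F → F; H → A → I; I → C → J; J → E → E.
Collecting the images, f ∘ g = [B C H A G D F I J E].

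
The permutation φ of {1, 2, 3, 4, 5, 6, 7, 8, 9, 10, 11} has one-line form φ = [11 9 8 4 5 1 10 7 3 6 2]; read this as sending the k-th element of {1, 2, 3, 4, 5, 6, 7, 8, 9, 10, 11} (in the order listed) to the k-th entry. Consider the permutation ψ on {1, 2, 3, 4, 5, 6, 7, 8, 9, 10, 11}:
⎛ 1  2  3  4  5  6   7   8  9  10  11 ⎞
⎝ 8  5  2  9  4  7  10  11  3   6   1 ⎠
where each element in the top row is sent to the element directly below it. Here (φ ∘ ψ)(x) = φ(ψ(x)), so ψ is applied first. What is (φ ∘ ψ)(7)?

6

(φ ∘ ψ)(7) = φ(ψ(7)). ψ(7) = 10, then φ(10) = 6. So (φ ∘ ψ)(7) = 6.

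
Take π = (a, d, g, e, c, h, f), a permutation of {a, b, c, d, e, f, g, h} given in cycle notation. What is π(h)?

f

In the cycle (a, d, g, e, c, h, f), h is followed by f, so π(h) = f.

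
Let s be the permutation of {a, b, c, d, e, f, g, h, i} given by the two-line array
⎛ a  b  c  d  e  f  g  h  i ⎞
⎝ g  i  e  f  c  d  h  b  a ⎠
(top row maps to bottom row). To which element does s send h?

b

The entry below h in the array is b, so s(h) = b.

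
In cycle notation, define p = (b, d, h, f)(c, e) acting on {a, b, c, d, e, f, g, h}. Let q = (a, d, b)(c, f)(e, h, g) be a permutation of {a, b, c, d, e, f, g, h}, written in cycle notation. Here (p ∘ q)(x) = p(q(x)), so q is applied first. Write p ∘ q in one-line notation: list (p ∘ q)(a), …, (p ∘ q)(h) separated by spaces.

(p ∘ q)(x) = p(q(x)). Computing each image: p(q(a)) = p(d) = h, p(q(b)) = p(a) = a, p(q(c)) = p(f) = b, p(q(d)) = p(b) = d, p(q(e)) = p(h) = f, p(q(f)) = p(c) = e, p(q(g)) = p(e) = c, p(q(h)) = p(g) = g.
Hence p ∘ q = [h a b d f e c g].

h a b d f e c g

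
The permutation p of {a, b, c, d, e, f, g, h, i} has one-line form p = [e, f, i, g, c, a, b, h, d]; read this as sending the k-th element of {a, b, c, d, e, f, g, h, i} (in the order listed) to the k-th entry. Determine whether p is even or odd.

In disjoint-cycle form the cycle lengths are 8, 1.
A cycle is odd iff its length is even; p has 1 even-length cycle, so sgn(p) = (−1)^1 and p is odd.

odd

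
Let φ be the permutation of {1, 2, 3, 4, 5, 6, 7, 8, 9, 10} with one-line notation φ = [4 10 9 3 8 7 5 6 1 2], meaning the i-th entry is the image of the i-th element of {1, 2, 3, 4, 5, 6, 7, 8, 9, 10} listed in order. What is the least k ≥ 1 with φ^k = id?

4

Decomposing into disjoint cycles gives cycle lengths 4, 4, 2.
The order of φ is the least common multiple of its cycle lengths: lcm(4, 4, 2) = 4.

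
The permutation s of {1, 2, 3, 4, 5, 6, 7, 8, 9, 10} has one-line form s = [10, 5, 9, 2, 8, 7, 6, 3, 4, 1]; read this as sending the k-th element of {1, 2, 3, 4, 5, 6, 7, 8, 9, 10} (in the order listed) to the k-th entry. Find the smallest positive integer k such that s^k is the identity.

6

The disjoint-cycle form of s has cycle lengths 6, 2, 2.
The order is lcm(6, 2, 2) = 6.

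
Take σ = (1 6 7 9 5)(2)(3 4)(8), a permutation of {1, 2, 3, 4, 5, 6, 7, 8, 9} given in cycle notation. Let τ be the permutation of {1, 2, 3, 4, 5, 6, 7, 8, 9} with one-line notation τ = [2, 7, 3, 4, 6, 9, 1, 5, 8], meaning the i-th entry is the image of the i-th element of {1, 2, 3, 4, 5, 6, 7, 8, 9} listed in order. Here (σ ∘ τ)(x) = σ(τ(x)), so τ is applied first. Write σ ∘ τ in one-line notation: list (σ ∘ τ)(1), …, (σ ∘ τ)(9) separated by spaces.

2 9 4 3 7 5 6 1 8

(σ ∘ τ)(x) = σ(τ(x)). Computing each image: σ(τ(1)) = σ(2) = 2, σ(τ(2)) = σ(7) = 9, σ(τ(3)) = σ(3) = 4, σ(τ(4)) = σ(4) = 3, σ(τ(5)) = σ(6) = 7, σ(τ(6)) = σ(9) = 5, σ(τ(7)) = σ(1) = 6, σ(τ(8)) = σ(5) = 1, σ(τ(9)) = σ(8) = 8.
Hence σ ∘ τ = [2 9 4 3 7 5 6 1 8].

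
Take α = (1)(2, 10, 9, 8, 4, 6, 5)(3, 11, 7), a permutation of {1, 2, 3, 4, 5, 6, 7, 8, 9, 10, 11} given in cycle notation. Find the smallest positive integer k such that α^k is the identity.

The disjoint cycles have lengths 7, 3, 1.
Since disjoint cycles commute, ord(α) = lcm(7, 3) = 21.

21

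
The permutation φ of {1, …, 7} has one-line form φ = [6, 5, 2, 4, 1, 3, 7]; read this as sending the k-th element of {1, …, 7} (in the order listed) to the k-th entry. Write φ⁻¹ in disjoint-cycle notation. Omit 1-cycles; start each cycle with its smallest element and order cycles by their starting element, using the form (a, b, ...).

First write φ in disjoint cycles: (1, 6, 3, 2, 5).
Reversing each cycle (and rotating so the smallest element leads) gives φ⁻¹ = (1, 5, 2, 3, 6).

(1, 5, 2, 3, 6)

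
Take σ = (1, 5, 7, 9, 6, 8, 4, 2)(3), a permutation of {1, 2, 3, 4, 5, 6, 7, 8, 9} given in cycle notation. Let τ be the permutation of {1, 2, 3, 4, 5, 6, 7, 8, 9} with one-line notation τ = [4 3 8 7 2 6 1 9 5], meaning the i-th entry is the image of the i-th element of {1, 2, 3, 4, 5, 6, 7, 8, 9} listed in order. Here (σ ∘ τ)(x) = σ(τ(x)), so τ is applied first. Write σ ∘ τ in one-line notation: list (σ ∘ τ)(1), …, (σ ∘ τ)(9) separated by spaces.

For each element, apply τ then σ: 1 → 4 → 2; 2 → 3 → 3; 3 → 8 → 4; 4 → 7 → 9; 5 → 2 → 1; 6 → 6 → 8; 7 → 1 → 5; 8 → 9 → 6; 9 → 5 → 7.
Collecting the images, σ ∘ τ = [2 3 4 9 1 8 5 6 7].

2 3 4 9 1 8 5 6 7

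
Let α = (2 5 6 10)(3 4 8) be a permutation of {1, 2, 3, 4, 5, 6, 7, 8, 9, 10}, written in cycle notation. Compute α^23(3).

8

3 lies in the 3-cycle (3 4 8).
Since the cycle has length 3, α^23 acts on it the same as α^2 (23 mod 3 = 2).
Stepping 2 places around the cycle: 3 → 4 → 8.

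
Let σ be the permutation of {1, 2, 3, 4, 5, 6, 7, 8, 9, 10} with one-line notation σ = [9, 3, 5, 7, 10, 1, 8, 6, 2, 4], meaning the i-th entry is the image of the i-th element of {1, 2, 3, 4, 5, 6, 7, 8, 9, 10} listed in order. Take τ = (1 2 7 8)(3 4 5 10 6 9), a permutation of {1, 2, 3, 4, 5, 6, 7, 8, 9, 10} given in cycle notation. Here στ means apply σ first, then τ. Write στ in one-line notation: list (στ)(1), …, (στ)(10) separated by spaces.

Chase each element through σ then τ: 1 → 9 → 3; 2 → 3 → 4; 3 → 5 → 10; 4 → 7 → 8; 5 → 10 → 6; 6 → 1 → 2; 7 → 8 → 1; 8 → 6 → 9; 9 → 2 → 7; 10 → 4 → 5.
Collecting the images, στ = [3 4 10 8 6 2 1 9 7 5].

3 4 10 8 6 2 1 9 7 5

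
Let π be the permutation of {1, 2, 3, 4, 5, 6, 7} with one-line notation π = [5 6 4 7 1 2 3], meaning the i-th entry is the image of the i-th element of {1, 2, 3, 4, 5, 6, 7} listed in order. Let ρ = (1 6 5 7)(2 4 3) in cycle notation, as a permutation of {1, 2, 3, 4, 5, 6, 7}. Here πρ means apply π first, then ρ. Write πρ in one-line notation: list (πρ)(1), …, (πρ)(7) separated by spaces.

(πρ)(x) = ρ(π(x)). Computing each image: ρ(π(1)) = ρ(5) = 7, ρ(π(2)) = ρ(6) = 5, ρ(π(3)) = ρ(4) = 3, ρ(π(4)) = ρ(7) = 1, ρ(π(5)) = ρ(1) = 6, ρ(π(6)) = ρ(2) = 4, ρ(π(7)) = ρ(3) = 2.
Hence πρ = [7 5 3 1 6 4 2].

7 5 3 1 6 4 2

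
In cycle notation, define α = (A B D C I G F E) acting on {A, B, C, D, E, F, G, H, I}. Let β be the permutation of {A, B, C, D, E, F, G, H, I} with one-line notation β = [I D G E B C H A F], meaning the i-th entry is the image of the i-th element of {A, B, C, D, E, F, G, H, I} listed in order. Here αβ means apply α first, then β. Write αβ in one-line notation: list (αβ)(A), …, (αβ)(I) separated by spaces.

(αβ)(x) = β(α(x)). Computing each image: β(α(A)) = β(B) = D, β(α(B)) = β(D) = E, β(α(C)) = β(I) = F, β(α(D)) = β(C) = G, β(α(E)) = β(A) = I, β(α(F)) = β(E) = B, β(α(G)) = β(F) = C, β(α(H)) = β(H) = A, β(α(I)) = β(G) = H.
Hence αβ = [D E F G I B C A H].

D E F G I B C A H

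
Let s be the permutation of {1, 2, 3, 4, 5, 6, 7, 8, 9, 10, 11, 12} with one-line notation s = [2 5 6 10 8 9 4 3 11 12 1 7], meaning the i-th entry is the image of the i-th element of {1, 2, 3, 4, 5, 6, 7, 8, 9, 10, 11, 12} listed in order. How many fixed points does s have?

No element satisfies s(x) = x, so there are 0 fixed points.

0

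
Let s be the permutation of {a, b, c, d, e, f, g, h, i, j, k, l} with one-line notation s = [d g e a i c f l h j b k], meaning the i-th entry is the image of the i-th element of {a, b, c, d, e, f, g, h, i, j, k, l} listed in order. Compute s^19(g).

f

Tracing g → f → … returns to g after 9 steps, so g lies in a 9-cycle (b g f c e i h l k).
On a 9-cycle, s^9 is the identity, so s^19 = s^1 there (19 ≡ 1 mod 9).
Advancing 1 step from g: g → f.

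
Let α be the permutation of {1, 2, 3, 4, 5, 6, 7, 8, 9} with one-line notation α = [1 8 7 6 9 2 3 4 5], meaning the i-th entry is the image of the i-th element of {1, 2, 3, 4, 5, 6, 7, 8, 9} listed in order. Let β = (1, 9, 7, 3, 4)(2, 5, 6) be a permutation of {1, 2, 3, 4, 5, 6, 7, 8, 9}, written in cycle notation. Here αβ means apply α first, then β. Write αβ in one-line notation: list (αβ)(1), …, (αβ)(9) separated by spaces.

9 8 3 2 7 5 4 1 6

(αβ)(x) = β(α(x)). Computing each image: β(α(1)) = β(1) = 9, β(α(2)) = β(8) = 8, β(α(3)) = β(7) = 3, β(α(4)) = β(6) = 2, β(α(5)) = β(9) = 7, β(α(6)) = β(2) = 5, β(α(7)) = β(3) = 4, β(α(8)) = β(4) = 1, β(α(9)) = β(5) = 6.
Hence αβ = [9 8 3 2 7 5 4 1 6].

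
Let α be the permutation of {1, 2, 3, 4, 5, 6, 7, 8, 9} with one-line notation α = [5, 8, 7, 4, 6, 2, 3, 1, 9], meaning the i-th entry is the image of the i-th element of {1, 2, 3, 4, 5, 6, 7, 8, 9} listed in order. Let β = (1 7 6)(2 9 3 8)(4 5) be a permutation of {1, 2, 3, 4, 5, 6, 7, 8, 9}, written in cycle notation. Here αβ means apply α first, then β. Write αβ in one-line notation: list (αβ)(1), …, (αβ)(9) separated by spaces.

(αβ)(x) = β(α(x)). Computing each image: β(α(1)) = β(5) = 4, β(α(2)) = β(8) = 2, β(α(3)) = β(7) = 6, β(α(4)) = β(4) = 5, β(α(5)) = β(6) = 1, β(α(6)) = β(2) = 9, β(α(7)) = β(3) = 8, β(α(8)) = β(1) = 7, β(α(9)) = β(9) = 3.
Hence αβ = [4 2 6 5 1 9 8 7 3].

4 2 6 5 1 9 8 7 3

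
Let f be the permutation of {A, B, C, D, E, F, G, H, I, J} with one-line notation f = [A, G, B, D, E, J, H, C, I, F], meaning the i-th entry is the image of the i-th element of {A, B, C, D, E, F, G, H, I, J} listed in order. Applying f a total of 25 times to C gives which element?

B

Tracing C → B → … returns to C after 4 steps, so C lies in a 4-cycle (B G H C).
Since the cycle has length 4, f^25 acts on it the same as f^1 (25 mod 4 = 1).
Advancing 1 step from C: C → B.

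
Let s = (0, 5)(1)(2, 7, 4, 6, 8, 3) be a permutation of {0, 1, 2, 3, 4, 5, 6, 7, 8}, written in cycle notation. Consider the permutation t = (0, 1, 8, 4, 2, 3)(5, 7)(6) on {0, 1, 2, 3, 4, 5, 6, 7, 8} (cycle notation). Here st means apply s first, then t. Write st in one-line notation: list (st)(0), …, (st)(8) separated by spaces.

7 8 5 3 6 1 4 2 0

(st)(x) = t(s(x)). Computing each image: t(s(0)) = t(5) = 7, t(s(1)) = t(1) = 8, t(s(2)) = t(7) = 5, t(s(3)) = t(2) = 3, t(s(4)) = t(6) = 6, t(s(5)) = t(0) = 1, t(s(6)) = t(8) = 4, t(s(7)) = t(4) = 2, t(s(8)) = t(3) = 0.
Hence st = [7 8 5 3 6 1 4 2 0].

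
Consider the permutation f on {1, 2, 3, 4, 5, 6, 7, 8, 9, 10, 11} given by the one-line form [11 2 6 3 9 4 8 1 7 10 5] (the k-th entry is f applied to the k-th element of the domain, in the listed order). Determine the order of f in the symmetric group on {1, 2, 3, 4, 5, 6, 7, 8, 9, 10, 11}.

Writing f as disjoint cycles, the cycle lengths are 6, 3, 1, 1.
The order is lcm(6, 3) = 6.

6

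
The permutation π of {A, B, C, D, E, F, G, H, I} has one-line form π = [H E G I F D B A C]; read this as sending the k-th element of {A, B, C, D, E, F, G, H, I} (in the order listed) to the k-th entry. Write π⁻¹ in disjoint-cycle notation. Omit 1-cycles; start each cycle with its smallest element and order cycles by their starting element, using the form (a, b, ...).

First write π in disjoint cycles: (A, H)(B, E, F, D, I, C, G).
The inverse reverses every cycle; in canonical form, π⁻¹ = (A, H)(B, G, C, I, D, F, E).

(A, H)(B, G, C, I, D, F, E)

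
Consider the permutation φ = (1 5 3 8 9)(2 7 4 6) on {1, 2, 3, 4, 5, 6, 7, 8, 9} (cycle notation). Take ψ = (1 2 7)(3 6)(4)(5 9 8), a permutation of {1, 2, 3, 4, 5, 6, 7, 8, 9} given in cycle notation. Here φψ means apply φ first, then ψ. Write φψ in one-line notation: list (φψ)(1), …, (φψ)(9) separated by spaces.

9 1 5 3 6 7 4 8 2

Chase each element through φ then ψ: 1 → 5 → 9; 2 → 7 → 1; 3 → 8 → 5; 4 → 6 → 3; 5 → 3 → 6; 6 → 2 → 7; 7 → 4 → 4; 8 → 9 → 8; 9 → 1 → 2.
Collecting the images, φψ = [9 1 5 3 6 7 4 8 2].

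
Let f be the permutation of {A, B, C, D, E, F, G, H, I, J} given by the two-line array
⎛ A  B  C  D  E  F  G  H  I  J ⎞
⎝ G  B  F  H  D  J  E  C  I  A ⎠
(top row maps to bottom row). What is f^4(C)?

G

Tracing C → F → … returns to C after 8 steps, so C lies in an 8-cycle (A, G, E, D, H, C, F, J).
Advancing 4 steps from C: C → F → J → A → G.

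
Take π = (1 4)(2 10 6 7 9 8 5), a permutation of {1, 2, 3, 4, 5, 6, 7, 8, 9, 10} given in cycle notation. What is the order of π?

The cycle type of π is (7, 2, 1).
The order is lcm(7, 2) = 14.

14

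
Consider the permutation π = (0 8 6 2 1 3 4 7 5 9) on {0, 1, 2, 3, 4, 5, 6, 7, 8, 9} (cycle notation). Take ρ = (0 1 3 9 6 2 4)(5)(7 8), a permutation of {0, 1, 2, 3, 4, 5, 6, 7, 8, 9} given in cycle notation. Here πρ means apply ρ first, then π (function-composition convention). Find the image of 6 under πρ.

1

ρ(6) = 2, then π(2) = 1; composing gives (πρ)(6) = 1.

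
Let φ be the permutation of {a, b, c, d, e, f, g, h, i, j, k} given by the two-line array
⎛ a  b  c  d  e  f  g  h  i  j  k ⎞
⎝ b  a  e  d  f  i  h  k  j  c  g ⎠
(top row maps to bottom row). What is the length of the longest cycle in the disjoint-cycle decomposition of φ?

5

Decomposing into disjoint cycles gives (a b)(c e f i j)(g h k); the longest has length 5.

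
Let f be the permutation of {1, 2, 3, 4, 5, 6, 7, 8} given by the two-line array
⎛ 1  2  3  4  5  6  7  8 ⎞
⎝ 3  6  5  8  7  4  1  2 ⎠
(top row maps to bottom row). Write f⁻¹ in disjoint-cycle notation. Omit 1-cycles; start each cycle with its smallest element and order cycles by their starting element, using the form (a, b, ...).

(1, 7, 5, 3)(2, 8, 4, 6)

The cycle decomposition of f is (1, 3, 5, 7)(2, 6, 4, 8).
Reversing each cycle (and rotating so the smallest element leads) gives f⁻¹ = (1, 7, 5, 3)(2, 8, 4, 6).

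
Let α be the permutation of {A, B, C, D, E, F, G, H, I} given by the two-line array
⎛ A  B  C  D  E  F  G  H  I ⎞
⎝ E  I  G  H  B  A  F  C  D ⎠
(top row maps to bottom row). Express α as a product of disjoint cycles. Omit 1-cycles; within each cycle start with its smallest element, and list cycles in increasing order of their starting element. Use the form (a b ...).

(A E B I D H C G F)

Iterating α from A gives A → E → B → I → D → H → C → G → F → A; that is the 9-cycle (A E B I D H C G F).
Continuing from each remaining unvisited element yields (A E B I D H C G F).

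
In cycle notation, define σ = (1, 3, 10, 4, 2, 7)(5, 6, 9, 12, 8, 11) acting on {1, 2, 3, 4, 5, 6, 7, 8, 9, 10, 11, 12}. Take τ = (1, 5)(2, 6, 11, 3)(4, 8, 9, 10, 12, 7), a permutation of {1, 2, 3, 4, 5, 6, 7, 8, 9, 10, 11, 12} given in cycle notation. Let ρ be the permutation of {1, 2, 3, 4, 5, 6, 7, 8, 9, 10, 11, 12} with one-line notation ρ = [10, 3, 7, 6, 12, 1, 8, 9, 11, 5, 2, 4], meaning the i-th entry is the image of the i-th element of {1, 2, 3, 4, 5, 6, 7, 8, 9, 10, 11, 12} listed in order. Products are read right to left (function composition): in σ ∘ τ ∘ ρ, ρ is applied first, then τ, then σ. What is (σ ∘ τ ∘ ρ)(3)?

2

Apply the permutations in order: ρ(3) = 7, then τ(7) = 4, then σ(4) = 2. So (σ ∘ τ ∘ ρ)(3) = 2.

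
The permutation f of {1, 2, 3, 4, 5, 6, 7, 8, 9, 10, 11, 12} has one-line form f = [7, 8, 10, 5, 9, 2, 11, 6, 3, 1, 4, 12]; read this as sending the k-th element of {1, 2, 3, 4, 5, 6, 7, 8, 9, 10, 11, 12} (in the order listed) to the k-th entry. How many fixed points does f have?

1

The fixed points (elements with f(x) = x) are {12}, so there is 1.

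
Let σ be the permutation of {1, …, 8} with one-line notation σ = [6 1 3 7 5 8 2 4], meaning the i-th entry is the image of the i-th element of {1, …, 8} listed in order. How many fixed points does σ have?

2

The fixed points (elements with σ(x) = x) are {3, 5}, so there are 2.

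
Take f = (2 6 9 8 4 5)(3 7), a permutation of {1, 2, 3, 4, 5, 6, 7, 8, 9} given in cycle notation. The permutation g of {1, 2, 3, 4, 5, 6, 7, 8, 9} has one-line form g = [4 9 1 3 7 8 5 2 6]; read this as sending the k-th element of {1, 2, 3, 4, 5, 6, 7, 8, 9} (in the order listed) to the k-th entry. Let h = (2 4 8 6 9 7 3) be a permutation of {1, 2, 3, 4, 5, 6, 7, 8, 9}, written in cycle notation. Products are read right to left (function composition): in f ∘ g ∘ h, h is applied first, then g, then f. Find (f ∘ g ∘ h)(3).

8

Chase 3: h(3) = 2; g(2) = 9; f(9) = 8. Hence (f ∘ g ∘ h)(3) = 8.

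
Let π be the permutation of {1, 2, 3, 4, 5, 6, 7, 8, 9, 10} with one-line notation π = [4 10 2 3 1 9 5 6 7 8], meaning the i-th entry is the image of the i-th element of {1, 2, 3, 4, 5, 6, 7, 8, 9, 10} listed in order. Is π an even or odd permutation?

odd

In disjoint-cycle form the cycle lengths are 10.
A cycle of length ℓ contributes ℓ−1 transpositions, so π is a product of 9 transpositions — odd.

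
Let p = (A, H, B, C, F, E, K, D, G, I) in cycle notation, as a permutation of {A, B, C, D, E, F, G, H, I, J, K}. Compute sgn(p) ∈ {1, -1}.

-1

The cycle lengths are 10, 1.
A cycle is odd iff its length is even; p has 1 even-length cycle, so sgn(p) = (−1)^1 and p is odd.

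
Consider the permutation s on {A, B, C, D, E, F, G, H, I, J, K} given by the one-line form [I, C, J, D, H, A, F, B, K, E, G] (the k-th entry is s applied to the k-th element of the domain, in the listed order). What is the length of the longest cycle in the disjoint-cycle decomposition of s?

Decomposing into disjoint cycles gives (A, I, K, G, F)(B, C, J, E, H); the longest has length 5.

5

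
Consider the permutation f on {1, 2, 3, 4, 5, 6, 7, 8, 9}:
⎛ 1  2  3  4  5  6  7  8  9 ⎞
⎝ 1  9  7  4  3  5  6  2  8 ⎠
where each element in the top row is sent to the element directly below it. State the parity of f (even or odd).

In disjoint-cycle form the cycle lengths are 4, 3, 1, 1.
A cycle is odd iff its length is even; f has 1 even-length cycle, so sgn(f) = (−1)^1 and f is odd.

odd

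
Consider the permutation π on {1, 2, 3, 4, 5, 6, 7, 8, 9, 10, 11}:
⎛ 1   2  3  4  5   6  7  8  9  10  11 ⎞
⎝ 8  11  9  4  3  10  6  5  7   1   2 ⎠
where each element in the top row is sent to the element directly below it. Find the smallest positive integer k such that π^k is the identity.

Writing π as disjoint cycles, the cycle lengths are 8, 2, 1.
Since disjoint cycles commute, ord(π) = lcm(8, 2) = 8.

8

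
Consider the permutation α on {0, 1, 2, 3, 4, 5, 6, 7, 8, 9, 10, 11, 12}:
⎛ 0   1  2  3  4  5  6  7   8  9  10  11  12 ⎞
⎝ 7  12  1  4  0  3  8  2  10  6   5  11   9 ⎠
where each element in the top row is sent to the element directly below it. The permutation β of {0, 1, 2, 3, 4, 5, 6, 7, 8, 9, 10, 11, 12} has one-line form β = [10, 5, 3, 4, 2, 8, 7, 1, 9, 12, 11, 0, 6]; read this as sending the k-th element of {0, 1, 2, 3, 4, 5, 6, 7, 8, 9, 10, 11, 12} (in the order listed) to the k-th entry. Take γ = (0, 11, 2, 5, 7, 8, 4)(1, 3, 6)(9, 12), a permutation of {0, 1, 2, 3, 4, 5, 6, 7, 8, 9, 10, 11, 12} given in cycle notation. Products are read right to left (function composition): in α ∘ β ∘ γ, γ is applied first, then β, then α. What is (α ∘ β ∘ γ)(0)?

(α ∘ β ∘ γ)(0) = α(β(γ(0))). γ(0) = 11, then β(11) = 0, then α(0) = 7, so the result is 7.

7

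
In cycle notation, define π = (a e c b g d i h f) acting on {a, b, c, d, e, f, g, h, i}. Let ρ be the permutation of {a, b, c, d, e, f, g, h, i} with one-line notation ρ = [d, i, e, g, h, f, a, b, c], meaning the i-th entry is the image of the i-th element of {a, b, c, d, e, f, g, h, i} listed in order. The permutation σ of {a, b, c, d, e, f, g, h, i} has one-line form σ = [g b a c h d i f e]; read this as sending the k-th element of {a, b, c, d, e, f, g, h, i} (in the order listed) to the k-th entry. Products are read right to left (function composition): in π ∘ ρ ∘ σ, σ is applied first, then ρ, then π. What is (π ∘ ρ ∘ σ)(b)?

h

Chase b: σ(b) = b; ρ(b) = i; π(i) = h. Hence (π ∘ ρ ∘ σ)(b) = h.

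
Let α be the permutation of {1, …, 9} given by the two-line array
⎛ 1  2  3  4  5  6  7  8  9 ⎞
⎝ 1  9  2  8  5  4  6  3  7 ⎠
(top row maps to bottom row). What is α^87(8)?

Tracing 8 → 3 → … returns to 8 after 7 steps, so 8 lies in a 7-cycle (2 9 7 6 4 8 3).
Powers repeat with period 7 on this cycle, and 87 mod 7 = 3, so α^87(8) = α^3(8).
Stepping 3 places around the cycle: 8 → 3 → 2 → 9.

9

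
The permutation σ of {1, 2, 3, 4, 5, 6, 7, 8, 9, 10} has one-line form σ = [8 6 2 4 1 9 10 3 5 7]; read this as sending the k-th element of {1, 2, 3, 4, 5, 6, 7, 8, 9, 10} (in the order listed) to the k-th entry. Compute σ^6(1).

5

Tracing 1 → 8 → … returns to 1 after 7 steps, so 1 lies in a 7-cycle (1 8 3 2 6 9 5).
Advancing 6 steps from 1: 1 → 8 → 3 → 2 → 6 → 9 → 5.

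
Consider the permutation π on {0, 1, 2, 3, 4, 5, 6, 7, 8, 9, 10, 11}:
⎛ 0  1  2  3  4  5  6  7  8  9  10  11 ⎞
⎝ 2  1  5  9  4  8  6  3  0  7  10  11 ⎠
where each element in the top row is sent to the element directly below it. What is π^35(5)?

2

Tracing 5 → 8 → … returns to 5 after 4 steps, so 5 lies in a 4-cycle (0 2 5 8).
On a 4-cycle, π^4 is the identity, so π^35 = π^3 there (35 ≡ 3 mod 4).
Stepping 3 places around the cycle: 5 → 8 → 0 → 2.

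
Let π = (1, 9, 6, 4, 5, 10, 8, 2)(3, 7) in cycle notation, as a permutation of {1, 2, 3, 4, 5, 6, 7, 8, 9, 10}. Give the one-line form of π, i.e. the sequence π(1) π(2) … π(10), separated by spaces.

9 1 7 5 10 4 3 2 6 8

Image by image: 1→9, 2→1, 3→7, 4→5, 5→10, 6→4, 7→3, 8→2, 9→6, 10→8.
So the one-line form is 9 1 7 5 10 4 3 2 6 8.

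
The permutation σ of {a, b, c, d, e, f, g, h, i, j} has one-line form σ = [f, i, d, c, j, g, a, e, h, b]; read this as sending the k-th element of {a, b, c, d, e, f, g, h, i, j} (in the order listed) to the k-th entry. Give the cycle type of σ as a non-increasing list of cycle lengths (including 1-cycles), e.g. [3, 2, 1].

[5, 3, 2]

The disjoint cycles are (a f g)(b i h e j)(c d), with lengths 5, 3, 2 in non-increasing order.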